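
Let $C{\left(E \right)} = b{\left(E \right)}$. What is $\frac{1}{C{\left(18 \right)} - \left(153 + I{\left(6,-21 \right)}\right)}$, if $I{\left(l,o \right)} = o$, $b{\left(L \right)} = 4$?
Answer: $- \frac{1}{128} \approx -0.0078125$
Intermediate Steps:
$C{\left(E \right)} = 4$
$\frac{1}{C{\left(18 \right)} - \left(153 + I{\left(6,-21 \right)}\right)} = \frac{1}{4 - 132} = \frac{1}{-128} = - \frac{1}{128}$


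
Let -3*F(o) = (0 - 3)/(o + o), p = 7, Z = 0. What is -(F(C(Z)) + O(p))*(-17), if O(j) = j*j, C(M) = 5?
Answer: 8347/10 ≈ 834.70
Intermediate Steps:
O(j) = j²
F(o) = 1/(2*o) (F(o) = -(0 - 3)/(3*(o + o)) = -(-1)/(2*o) = 1/(2*o))
-(F(C(Z)) + O(p))*(-17) = -((½)/5 + 7²)*(-17) = -((½)*(⅕) + 49)*(-17) = -(⅒ + 49)*(-17) = -491*(-17)/10 = -1*(-8347/10) = 8347/10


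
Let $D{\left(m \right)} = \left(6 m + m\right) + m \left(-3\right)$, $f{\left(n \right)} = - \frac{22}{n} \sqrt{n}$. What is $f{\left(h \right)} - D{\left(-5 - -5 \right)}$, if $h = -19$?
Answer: $\frac{22 i \sqrt{19}}{19} \approx 5.0471 i$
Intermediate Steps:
$f{\left(n \right)} = - \frac{22}{\sqrt{n}}$
$D{\left(m \right)} = 4 m$ ($D{\left(m \right)} = 7 m - 3 m = 4 m$)
$f{\left(h \right)} - D{\left(-5 - -5 \right)} = - \frac{22}{i \sqrt{19}} - 4 \left(-5 - -5\right) = - 22 \left(- \frac{i \sqrt{19}}{19}\right) - 4 \left(-5 + 5\right) = \frac{22 i \sqrt{19}}{19} - 4 \cdot 0 = \frac{22 i \sqrt{19}}{19} - 0 = \frac{22 i \sqrt{19}}{19} + 0 = \frac{22 i \sqrt{19}}{19}$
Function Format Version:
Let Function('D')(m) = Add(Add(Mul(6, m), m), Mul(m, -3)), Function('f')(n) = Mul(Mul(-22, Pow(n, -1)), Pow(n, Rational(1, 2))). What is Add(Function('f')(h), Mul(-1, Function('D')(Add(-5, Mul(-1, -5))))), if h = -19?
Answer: Mul(Rational(22, 19), I, Pow(19, Rational(1, 2))) ≈ Mul(5.0471, I)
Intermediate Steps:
Function('f')(n) = Mul(-22, Pow(n, Rational(-1, 2)))
Function('D')(m) = Mul(4, m) (Function('D')(m) = Add(Mul(7, m), Mul(-3, m)) = Mul(4, m))
Add(Function('f')(h), Mul(-1, Function('D')(Add(-5, Mul(-1, -5))))) = Add(Mul(-22, Pow(-19, Rational(-1, 2))), Mul(-1, Mul(4, Add(-5, Mul(-1, -5))))) = Add(Mul(-22, Mul(Rational(-1, 19), I, Pow(19, Rational(1, 2)))), Mul(-1, Mul(4, Add(-5, 5)))) = Add(Mul(Rational(22, 19), I, Pow(19, Rational(1, 2))), Mul(-1, Mul(4, 0))) = Add(Mul(Rational(22, 19), I, Pow(19, Rational(1, 2))), Mul(-1, 0)) = Add(Mul(Rational(22, 19), I, Pow(19, Rational(1, 2))), 0) = Mul(Rational(22, 19), I, Pow(19, Rational(1, 2)))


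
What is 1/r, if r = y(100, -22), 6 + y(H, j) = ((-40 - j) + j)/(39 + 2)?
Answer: -41/286 ≈ -0.14336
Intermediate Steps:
y(H, j) = -286/41 (y(H, j) = -6 + ((-40 - j) + j)/(39 + 2) = -6 - 40/41 = -286/41)
r = -286/41 ≈ -6.9756
1/r = 1/(-286/41) = -41/286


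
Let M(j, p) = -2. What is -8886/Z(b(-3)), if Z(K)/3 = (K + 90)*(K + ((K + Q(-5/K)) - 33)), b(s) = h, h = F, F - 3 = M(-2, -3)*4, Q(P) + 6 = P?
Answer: 1481/2040 ≈ 0.72598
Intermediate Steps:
Q(P) = -6 + P
F = -5 (F = 3 - 2*4 = 3 - 8 = -5)
h = -5
b(s) = -5
Z(K) = 3*(90 + K)*(-39 - 5/K + 2*K) (Z(K) = 3*((K + 90)*(K + ((K + (-6 - 5/K)) - 33))) = 3*((90 + K)*(K + ((-6 + K - 5/K) - 33))) = 3*((90 + K)*(K + (-39 + K - 5/K))) = 3*((90 + K)*(-39 - 5/K + 2*K)) = 3*(90 + K)*(-39 - 5/K + 2*K))
-8886/Z(b(-3)) = -8886/(-10545 - 1350/(-5) + 6*(-5)² + 423*(-5)) = -8886/(-10545 - 1350*(-⅕) + 6*25 - 2115) = -8886/(-10545 + 270 + 150 - 2115) = -8886/(-12240) = -8886*(-1/12240) = 1481/2040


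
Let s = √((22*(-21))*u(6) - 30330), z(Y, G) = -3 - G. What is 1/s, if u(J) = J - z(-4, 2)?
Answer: -I*√8853/17706 ≈ -0.005314*I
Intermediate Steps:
u(J) = 5 + J (u(J) = J - (-3 - 1*2) = J - (-3 - 2) = J - 1*(-5) = J + 5 = 5 + J)
s = 2*I*√8853 (s = √((22*(-21))*(5 + 6) - 30330) = √(-462*11 - 30330) = √(-5082 - 30330) = √(-35412) = 2*I*√8853 ≈ 188.18*I)
1/s = 1/(2*I*√8853) = -I*√8853/17706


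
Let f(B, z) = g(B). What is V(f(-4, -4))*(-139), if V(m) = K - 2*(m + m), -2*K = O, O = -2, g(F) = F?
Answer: -2363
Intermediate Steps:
f(B, z) = B
K = 1 (K = -1/2*(-2) = 1)
V(m) = 1 - 4*m (V(m) = 1 - 2*(m + m) = 1 - 4*m)
V(f(-4, -4))*(-139) = (1 - 4*(-4))*(-139) = (1 + 16)*(-139) = 17*(-139) = -2363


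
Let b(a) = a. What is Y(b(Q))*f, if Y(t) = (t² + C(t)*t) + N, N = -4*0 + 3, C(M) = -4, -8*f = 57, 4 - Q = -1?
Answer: -57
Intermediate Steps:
Q = 5 (Q = 4 - 1*(-1) = 4 + 1 = 5)
f = -57/8 (f = -⅛*57 = -57/8 ≈ -7.1250)
N = 3 (N = 0 + 3 = 3)
Y(t) = 3 + t² - 4*t (Y(t) = (t² - 4*t) + 3 = 3 + t² - 4*t)
Y(b(Q))*f = (3 + 5² - 4*5)*(-57/8) = (3 + 25 - 20)*(-57/8) = 8*(-57/8) = -57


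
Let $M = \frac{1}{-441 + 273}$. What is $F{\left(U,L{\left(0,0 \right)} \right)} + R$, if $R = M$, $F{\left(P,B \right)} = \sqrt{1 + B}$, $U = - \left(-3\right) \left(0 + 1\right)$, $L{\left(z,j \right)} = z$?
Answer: $\frac{167}{168} \approx 0.99405$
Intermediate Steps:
$U = 3$ ($U = - \left(-3\right) 1 = \left(-1\right) \left(-3\right) = 3$)
$M = - \frac{1}{168}$ ($M = \frac{1}{-168} = - \frac{1}{168} \approx -0.0059524$)
$R = - \frac{1}{168} \approx -0.0059524$
$F{\left(U,L{\left(0,0 \right)} \right)} + R = \sqrt{1 + 0} - \frac{1}{168} = \sqrt{1} - \frac{1}{168} = 1 - \frac{1}{168} = \frac{167}{168}$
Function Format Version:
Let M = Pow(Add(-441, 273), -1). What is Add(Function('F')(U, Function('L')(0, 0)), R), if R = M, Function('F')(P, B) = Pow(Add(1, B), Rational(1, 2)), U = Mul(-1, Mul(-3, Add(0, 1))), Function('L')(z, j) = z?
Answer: Rational(167, 168) ≈ 0.99405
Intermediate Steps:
U = 3 (U = Mul(-1, Mul(-3, 1)) = Mul(-1, -3) = 3)
M = Rational(-1, 168) (M = Pow(-168, -1) = Rational(-1, 168) ≈ -0.0059524)
R = Rational(-1, 168) ≈ -0.0059524
Add(Function('F')(U, Function('L')(0, 0)), R) = Add(Pow(Add(1, 0), Rational(1, 2)), Rational(-1, 168)) = Add(Pow(1, Rational(1, 2)), Rational(-1, 168)) = Add(1, Rational(-1, 168)) = Rational(167, 168)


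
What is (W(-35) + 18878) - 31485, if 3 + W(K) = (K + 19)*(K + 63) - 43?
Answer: -13101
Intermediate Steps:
W(K) = -46 + (19 + K)*(63 + K) (W(K) = -3 + ((K + 19)*(K + 63) - 43) = -3 + ((19 + K)*(63 + K) - 43) = -3 + (-43 + (19 + K)*(63 + K)) = -46 + (19 + K)*(63 + K))
(W(-35) + 18878) - 31485 = ((1151 + (-35)² + 82*(-35)) + 18878) - 31485 = ((1151 + 1225 - 2870) + 18878) - 31485 = (-494 + 18878) - 31485 = 18384 - 31485 = -13101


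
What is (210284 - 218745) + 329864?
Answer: 321403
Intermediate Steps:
(210284 - 218745) + 329864 = -8461 + 329864 = 321403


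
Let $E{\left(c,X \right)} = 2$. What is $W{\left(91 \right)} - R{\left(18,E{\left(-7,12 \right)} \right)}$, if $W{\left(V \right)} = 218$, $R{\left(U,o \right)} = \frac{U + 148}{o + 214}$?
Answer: $\frac{23461}{108} \approx 217.23$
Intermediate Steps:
$R{\left(U,o \right)} = \frac{148 + U}{214 + o}$
$W{\left(91 \right)} - R{\left(18,E{\left(-7,12 \right)} \right)} = 218 - \frac{148 + 18}{214 + 2} = 218 - \frac{1}{216} \cdot 166 = 218 - \frac{83}{108} = \frac{23461}{108}$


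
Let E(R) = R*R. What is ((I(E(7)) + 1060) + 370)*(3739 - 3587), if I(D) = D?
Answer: 224808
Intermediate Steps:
E(R) = R²
((I(E(7)) + 1060) + 370)*(3739 - 3587) = ((7² + 1060) + 370)*(3739 - 3587) = ((49 + 1060) + 370)*152 = (1109 + 370)*152 = 1479*152 = 224808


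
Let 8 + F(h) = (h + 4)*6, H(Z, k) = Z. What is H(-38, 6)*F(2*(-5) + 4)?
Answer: 760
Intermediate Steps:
F(h) = 16 + 6*h (F(h) = -8 + (h + 4)*6 = -8 + (4 + h)*6 = -8 + (24 + 6*h) = 16 + 6*h)
H(-38, 6)*F(2*(-5) + 4) = -38*(16 + 6*(2*(-5) + 4)) = -38*(16 + 6*(-10 + 4)) = -38*(16 + 6*(-6)) = -38*(16 - 36) = -38*(-20) = 760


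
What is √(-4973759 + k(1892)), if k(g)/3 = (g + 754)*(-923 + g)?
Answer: √2718163 ≈ 1648.7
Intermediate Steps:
k(g) = 3*(-923 + g)*(754 + g) (k(g) = 3*((g + 754)*(-923 + g)) = 3*((754 + g)*(-923 + g)) = 3*((-923 + g)*(754 + g)) = 3*(-923 + g)*(754 + g))
√(-4973759 + k(1892)) = √(-4973759 + (-2087826 - 507*1892 + 3*1892²)) = √(-4973759 + (-2087826 - 959244 + 3*3579664)) = √(-4973759 + (-2087826 - 959244 + 10738992)) = √(-4973759 + 7691922) = √2718163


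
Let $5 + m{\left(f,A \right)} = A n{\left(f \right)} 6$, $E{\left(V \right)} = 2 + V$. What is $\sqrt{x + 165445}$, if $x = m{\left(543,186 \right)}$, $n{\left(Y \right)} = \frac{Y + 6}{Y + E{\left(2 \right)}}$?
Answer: $\frac{2 \sqrt{12459068777}}{547} \approx 408.12$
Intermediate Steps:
$n{\left(Y \right)} = \frac{6 + Y}{4 + Y}$ ($n{\left(Y \right)} = \frac{Y + 6}{Y + \left(2 + 2\right)} = \frac{6 + Y}{Y + 4} = \frac{6 + Y}{4 + Y}$)
$m{\left(f,A \right)} = -5 + \frac{6 A \left(6 + f\right)}{4 + f}$ ($m{\left(f,A \right)} = -5 + A \frac{6 + f}{4 + f} 6 = -5 + \frac{A \left(6 + f\right)}{4 + f} 6 = -5 + \frac{6 A \left(6 + f\right)}{4 + f}$)
$x = \frac{609949}{547}$ ($x = \frac{-20 - 2715 + 6 \cdot 186 \left(6 + 543\right)}{4 + 543} = \frac{-20 - 2715 + 6 \cdot 186 \cdot 549}{547} = \frac{-20 - 2715 + 612684}{547} = \frac{1}{547} \cdot 609949 = \frac{609949}{547} \approx 1115.1$)
$\sqrt{x + 165445} = \sqrt{\frac{609949}{547} + 165445} = \sqrt{\frac{91108364}{547}} = \frac{2 \sqrt{12459068777}}{547}$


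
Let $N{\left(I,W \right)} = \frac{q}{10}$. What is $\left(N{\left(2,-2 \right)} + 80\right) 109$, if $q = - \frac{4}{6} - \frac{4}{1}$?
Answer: $\frac{130037}{15} \approx 8669.1$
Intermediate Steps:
$q = - \frac{14}{3}$ ($q = \left(-4\right) \frac{1}{6} - 4 = - \frac{2}{3} - 4 = - \frac{14}{3} \approx -4.6667$)
$N{\left(I,W \right)} = - \frac{7}{15}$ ($N{\left(I,W \right)} = - \frac{14}{3 \cdot 10} = \left(- \frac{14}{3}\right) \frac{1}{10} = - \frac{7}{15}$)
$\left(N{\left(2,-2 \right)} + 80\right) 109 = \left(- \frac{7}{15} + 80\right) 109 = \frac{1193}{15} \cdot 109 = \frac{130037}{15}$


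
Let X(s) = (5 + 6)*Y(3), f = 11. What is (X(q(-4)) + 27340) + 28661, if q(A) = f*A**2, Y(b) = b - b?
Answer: 56001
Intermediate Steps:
Y(b) = 0
q(A) = 11*A**2
X(s) = 0 (X(s) = (5 + 6)*0 = 11*0 = 0)
(X(q(-4)) + 27340) + 28661 = (0 + 27340) + 28661 = 27340 + 28661 = 56001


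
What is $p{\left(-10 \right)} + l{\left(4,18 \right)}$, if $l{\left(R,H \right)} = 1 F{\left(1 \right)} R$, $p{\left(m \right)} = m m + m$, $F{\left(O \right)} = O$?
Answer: $94$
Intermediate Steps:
$p{\left(m \right)} = m + m^{2}$ ($p{\left(m \right)} = m^{2} + m = m + m^{2}$)
$l{\left(R,H \right)} = R$ ($l{\left(R,H \right)} = 1 \cdot 1 R = 1 R = R$)
$p{\left(-10 \right)} + l{\left(4,18 \right)} = - 10 \left(1 - 10\right) + 4 = \left(-10\right) \left(-9\right) + 4 = 90 + 4 = 94$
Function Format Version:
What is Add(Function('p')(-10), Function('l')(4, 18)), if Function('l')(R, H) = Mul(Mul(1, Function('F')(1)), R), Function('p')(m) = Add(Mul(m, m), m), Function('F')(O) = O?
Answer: 94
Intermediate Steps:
Function('p')(m) = Add(m, Pow(m, 2)) (Function('p')(m) = Add(Pow(m, 2), m) = Add(m, Pow(m, 2)))
Function('l')(R, H) = R (Function('l')(R, H) = Mul(Mul(1, 1), R) = Mul(1, R) = R)
Add(Function('p')(-10), Function('l')(4, 18)) = Add(Mul(-10, Add(1, -10)), 4) = Add(Mul(-10, -9), 4) = Add(90, 4) = 94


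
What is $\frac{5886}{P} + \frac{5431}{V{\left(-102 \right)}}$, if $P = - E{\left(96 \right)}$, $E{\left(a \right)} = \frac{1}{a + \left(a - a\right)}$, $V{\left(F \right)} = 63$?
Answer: $- \frac{35593097}{63} \approx -5.6497 \cdot 10^{5}$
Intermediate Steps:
$E{\left(a \right)} = \frac{1}{a}$ ($E{\left(a \right)} = \frac{1}{a + 0} = \frac{1}{a}$)
$P = - \frac{1}{96} \approx -0.010417$
$\frac{5886}{P} + \frac{5431}{V{\left(-102 \right)}} = \frac{5886}{- \frac{1}{96}} + \frac{5431}{63} = 5886 \left(-96\right) + 5431 \cdot \frac{1}{63} = -565056 + \frac{5431}{63} = - \frac{35593097}{63}$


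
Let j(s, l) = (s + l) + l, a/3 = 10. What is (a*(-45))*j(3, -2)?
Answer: 1350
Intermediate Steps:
a = 30 (a = 3*10 = 30)
j(s, l) = s + 2*l (j(s, l) = (l + s) + l = s + 2*l)
(a*(-45))*j(3, -2) = (30*(-45))*(3 + 2*(-2)) = -1350*(3 - 4) = -1350*(-1) = 1350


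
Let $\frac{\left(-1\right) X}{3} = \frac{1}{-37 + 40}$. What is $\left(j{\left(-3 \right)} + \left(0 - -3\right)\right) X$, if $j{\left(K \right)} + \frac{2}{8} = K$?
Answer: $\frac{1}{4} \approx 0.25$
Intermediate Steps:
$j{\left(K \right)} = - \frac{1}{4} + K$
$X = -1$ ($X = - \frac{3}{-37 + 40} = - \frac{3}{3} = \left(-3\right) \frac{1}{3} = -1$)
$\left(j{\left(-3 \right)} + \left(0 - -3\right)\right) X = \left(\left(- \frac{1}{4} - 3\right) + \left(0 - -3\right)\right) \left(-1\right) = \left(- \frac{13}{4} + \left(0 + 3\right)\right) \left(-1\right) = \left(- \frac{13}{4} + 3\right) \left(-1\right) = \left(- \frac{1}{4}\right) \left(-1\right) = \frac{1}{4}$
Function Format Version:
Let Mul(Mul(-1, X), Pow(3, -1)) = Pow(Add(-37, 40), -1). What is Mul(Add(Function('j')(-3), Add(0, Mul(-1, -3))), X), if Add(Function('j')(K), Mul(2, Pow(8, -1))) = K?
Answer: Rational(1, 4) ≈ 0.25000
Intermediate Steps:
Function('j')(K) = Add(Rational(-1, 4), K)
X = -1 (X = Mul(-3, Pow(Add(-37, 40), -1)) = Mul(-3, Pow(3, -1)) = Mul(-3, Rational(1, 3)) = -1)
Mul(Add(Function('j')(-3), Add(0, Mul(-1, -3))), X) = Mul(Add(Add(Rational(-1, 4), -3), Add(0, Mul(-1, -3))), -1) = Mul(Add(Rational(-13, 4), Add(0, 3)), -1) = Mul(Add(Rational(-13, 4), 3), -1) = Mul(Rational(-1, 4), -1) = Rational(1, 4)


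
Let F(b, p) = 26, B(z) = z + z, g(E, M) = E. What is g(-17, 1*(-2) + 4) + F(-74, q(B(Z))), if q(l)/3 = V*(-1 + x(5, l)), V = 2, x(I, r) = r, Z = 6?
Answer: 9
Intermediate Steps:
B(z) = 2*z
q(l) = -6 + 6*l (q(l) = 3*(2*(-1 + l)) = 3*(-2 + 2*l) = -6 + 6*l)
g(-17, 1*(-2) + 4) + F(-74, q(B(Z))) = -17 + 26 = 9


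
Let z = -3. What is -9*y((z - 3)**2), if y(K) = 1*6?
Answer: -54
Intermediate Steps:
y(K) = 6
-9*y((z - 3)**2) = -9*6 = -54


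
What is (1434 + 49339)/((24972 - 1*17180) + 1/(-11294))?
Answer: 573430262/88002847 ≈ 6.5160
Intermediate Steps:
(1434 + 49339)/((24972 - 1*17180) + 1/(-11294)) = 50773/((24972 - 17180) - 1/11294) = 50773/(7792 - 1/11294) = 50773/(88002847/11294) = 50773*(11294/88002847) = 573430262/88002847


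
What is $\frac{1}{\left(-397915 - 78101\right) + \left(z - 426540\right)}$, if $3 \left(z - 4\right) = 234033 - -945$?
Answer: $- \frac{1}{824226} \approx -1.2133 \cdot 10^{-6}$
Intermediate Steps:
$z = 78330$ ($z = 4 + \frac{234033 - -945}{3} = 4 + \frac{234033 + 945}{3} = 4 + \frac{1}{3} \cdot 234978 = 4 + 78326 = 78330$)
$\frac{1}{\left(-397915 - 78101\right) + \left(z - 426540\right)} = \frac{1}{\left(-397915 - 78101\right) + \left(78330 - 426540\right)} = \frac{1}{-476016 - 348210} = \frac{1}{-824226} = - \frac{1}{824226}$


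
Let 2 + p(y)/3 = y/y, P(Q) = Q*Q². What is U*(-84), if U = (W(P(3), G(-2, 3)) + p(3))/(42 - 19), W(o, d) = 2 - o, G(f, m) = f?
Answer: 2352/23 ≈ 102.26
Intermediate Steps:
P(Q) = Q³
p(y) = -3 (p(y) = -6 + 3*(y/y) = -6 + 3*1 = -6 + 3 = -3)
U = -28/23 (U = ((2 - 1*3³) - 3)/(42 - 19) = ((2 - 1*27) - 3)/23 = ((2 - 27) - 3)*(1/23) = (-25 - 3)*(1/23) = -28*1/23 = -28/23 ≈ -1.2174)
U*(-84) = -28/23*(-84) = 2352/23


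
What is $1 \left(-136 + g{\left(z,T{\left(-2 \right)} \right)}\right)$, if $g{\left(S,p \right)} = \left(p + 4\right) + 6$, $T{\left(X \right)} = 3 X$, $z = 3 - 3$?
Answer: $-132$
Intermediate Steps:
$z = 0$ ($z = 3 - 3 = 0$)
$g{\left(S,p \right)} = 10 + p$ ($g{\left(S,p \right)} = \left(4 + p\right) + 6 = 10 + p$)
$1 \left(-136 + g{\left(z,T{\left(-2 \right)} \right)}\right) = 1 \left(-136 + \left(10 + 3 \left(-2\right)\right)\right) = 1 \left(-136 + \left(10 - 6\right)\right) = 1 \left(-136 + 4\right) = 1 \left(-132\right) = -132$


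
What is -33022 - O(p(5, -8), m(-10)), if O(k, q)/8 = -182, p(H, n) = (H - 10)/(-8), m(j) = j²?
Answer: -31566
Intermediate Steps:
p(H, n) = 5/4 - H/8 (p(H, n) = (-10 + H)*(-⅛) = 5/4 - H/8)
O(k, q) = -1456 (O(k, q) = 8*(-182) = -1456)
-33022 - O(p(5, -8), m(-10)) = -33022 - 1*(-1456) = -33022 + 1456 = -31566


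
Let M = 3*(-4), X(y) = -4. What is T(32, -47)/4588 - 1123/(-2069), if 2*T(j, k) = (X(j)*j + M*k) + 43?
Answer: 11295699/18985144 ≈ 0.59498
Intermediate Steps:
M = -12
T(j, k) = 43/2 - 6*k - 2*j (T(j, k) = ((-4*j - 12*k) + 43)/2 = ((-12*k - 4*j) + 43)/2 = (43 - 12*k - 4*j)/2 = 43/2 - 6*k - 2*j)
T(32, -47)/4588 - 1123/(-2069) = (43/2 - 6*(-47) - 2*32)/4588 - 1123/(-2069) = (43/2 + 282 - 64)*(1/4588) - 1123*(-1/2069) = (479/2)*(1/4588) + 1123/2069 = 479/9176 + 1123/2069 = 11295699/18985144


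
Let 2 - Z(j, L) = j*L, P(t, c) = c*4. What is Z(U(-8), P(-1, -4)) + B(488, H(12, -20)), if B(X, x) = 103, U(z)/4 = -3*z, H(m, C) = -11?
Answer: 1641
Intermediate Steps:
U(z) = -12*z (U(z) = 4*(-3*z) = -12*z)
P(t, c) = 4*c
Z(j, L) = 2 - L*j (Z(j, L) = 2 - j*L = 2 - L*j)
Z(U(-8), P(-1, -4)) + B(488, H(12, -20)) = (2 - 4*(-4)*(-12*(-8))) + 103 = (2 - 1*(-16)*96) + 103 = (2 + 1536) + 103 = 1538 + 103 = 1641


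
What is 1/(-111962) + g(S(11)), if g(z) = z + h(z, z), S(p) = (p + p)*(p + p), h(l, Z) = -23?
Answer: 51614481/111962 ≈ 461.00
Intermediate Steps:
S(p) = 4*p**2 (S(p) = (2*p)*(2*p) = 4*p**2)
g(z) = -23 + z (g(z) = z - 23 = -23 + z)
1/(-111962) + g(S(11)) = 1/(-111962) + (-23 + 4*11**2) = -1/111962 + (-23 + 4*121) = -1/111962 + (-23 + 484) = -1/111962 + 461 = 51614481/111962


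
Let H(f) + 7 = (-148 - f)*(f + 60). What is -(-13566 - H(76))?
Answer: -16905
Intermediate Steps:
H(f) = -7 + (-148 - f)*(60 + f) (H(f) = -7 + (-148 - f)*(f + 60) = -7 + (-148 - f)*(60 + f))
-(-13566 - H(76)) = -(-13566 - (-8887 - 1*76² - 208*76)) = -(-13566 - (-8887 - 1*5776 - 15808)) = -(-13566 - (-8887 - 5776 - 15808)) = -(-13566 - 1*(-30471)) = -(-13566 + 30471) = -1*16905 = -16905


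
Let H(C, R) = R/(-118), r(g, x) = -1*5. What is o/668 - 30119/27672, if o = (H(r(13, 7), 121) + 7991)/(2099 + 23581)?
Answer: -2539199991919/2333902968960 ≈ -1.0880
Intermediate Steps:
r(g, x) = -5
H(C, R) = -R/118 (H(C, R) = R*(-1/118) = -R/118)
o = 942817/3030240 (o = (-1/118*121 + 7991)/(2099 + 23581) = (-121/118 + 7991)/25680 = (942817/118)*(1/25680) = 942817/3030240 ≈ 0.31114)
o/668 - 30119/27672 = (942817/3030240)/668 - 30119/27672 = (942817/3030240)*(1/668) - 30119*1/27672 = 942817/2024200320 - 30119/27672 = -2539199991919/2333902968960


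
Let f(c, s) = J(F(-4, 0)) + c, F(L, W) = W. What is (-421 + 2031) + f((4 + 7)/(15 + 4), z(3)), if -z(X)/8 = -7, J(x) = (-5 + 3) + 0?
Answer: 30563/19 ≈ 1608.6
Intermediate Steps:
J(x) = -2 (J(x) = -2 + 0 = -2)
z(X) = 56 (z(X) = -8*(-7) = 56)
f(c, s) = -2 + c
(-421 + 2031) + f((4 + 7)/(15 + 4), z(3)) = (-421 + 2031) + (-2 + (4 + 7)/(15 + 4)) = 1610 + (-2 + 11/19) = 1610 - 27/19 = 30563/19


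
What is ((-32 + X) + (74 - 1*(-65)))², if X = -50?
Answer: 3249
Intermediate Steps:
((-32 + X) + (74 - 1*(-65)))² = ((-32 - 50) + (74 - 1*(-65)))² = (-82 + (74 + 65))² = (-82 + 139)² = 57² = 3249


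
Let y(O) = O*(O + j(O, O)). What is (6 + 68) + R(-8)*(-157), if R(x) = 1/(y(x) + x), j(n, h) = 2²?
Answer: 1619/24 ≈ 67.458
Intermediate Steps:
j(n, h) = 4
y(O) = O*(4 + O) (y(O) = O*(O + 4) = O*(4 + O))
R(x) = 1/(x + x*(4 + x)) (R(x) = 1/(x*(4 + x) + x) = 1/(x + x*(4 + x)))
(6 + 68) + R(-8)*(-157) = (6 + 68) + (1/((-8)*(5 - 8)))*(-157) = 74 - ⅛/(-3)*(-157) = 74 - ⅛*(-⅓)*(-157) = 74 + (1/24)*(-157) = 74 - 157/24 = 1619/24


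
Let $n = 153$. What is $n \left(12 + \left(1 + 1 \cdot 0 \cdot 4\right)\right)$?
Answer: $1989$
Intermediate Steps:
$n \left(12 + \left(1 + 1 \cdot 0 \cdot 4\right)\right) = 153 \left(12 + \left(1 + 1 \cdot 0 \cdot 4\right)\right) = 153 \left(12 + \left(1 + 1 \cdot 0\right)\right) = 153 \left(12 + \left(1 + 0\right)\right) = 153 \left(12 + 1\right) = 153 \cdot 13 = 1989$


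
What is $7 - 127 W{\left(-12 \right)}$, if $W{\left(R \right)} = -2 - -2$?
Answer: $7$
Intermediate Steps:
$W{\left(R \right)} = 0$ ($W{\left(R \right)} = -2 + 2 = 0$)
$7 - 127 W{\left(-12 \right)} = 7 - 0 = 7 + 0 = 7$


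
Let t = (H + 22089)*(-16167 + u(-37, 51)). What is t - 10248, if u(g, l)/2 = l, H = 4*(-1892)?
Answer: -233290113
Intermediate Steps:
H = -7568
u(g, l) = 2*l
t = -233279865 (t = (-7568 + 22089)*(-16167 + 2*51) = 14521*(-16167 + 102) = 14521*(-16065) = -233279865)
t - 10248 = -233279865 - 10248 = -233290113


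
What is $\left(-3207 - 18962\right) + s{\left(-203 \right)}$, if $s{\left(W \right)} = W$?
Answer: $-22372$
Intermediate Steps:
$\left(-3207 - 18962\right) + s{\left(-203 \right)} = \left(-3207 - 18962\right) - 203 = -22169 - 203 = -22372$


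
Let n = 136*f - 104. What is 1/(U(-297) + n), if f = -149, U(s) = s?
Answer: -1/20665 ≈ -4.8391e-5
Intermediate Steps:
n = -20368 (n = 136*(-149) - 104 = -20264 - 104 = -20368)
1/(U(-297) + n) = 1/(-297 - 20368) = 1/(-20665) = -1/20665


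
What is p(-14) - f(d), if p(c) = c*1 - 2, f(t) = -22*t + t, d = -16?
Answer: -352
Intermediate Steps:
f(t) = -21*t
p(c) = -2 + c (p(c) = c - 2 = -2 + c)
p(-14) - f(d) = (-2 - 14) - (-21)*(-16) = -16 - 1*336 = -16 - 336 = -352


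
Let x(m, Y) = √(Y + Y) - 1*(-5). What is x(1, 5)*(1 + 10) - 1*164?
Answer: -109 + 11*√10 ≈ -74.215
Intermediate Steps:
x(m, Y) = 5 + √2*√Y (x(m, Y) = √(2*Y) + 5 = √2*√Y + 5 = 5 + √2*√Y)
x(1, 5)*(1 + 10) - 1*164 = (5 + √2*√5)*(1 + 10) - 1*164 = (5 + √10)*11 - 164 = (55 + 11*√10) - 164 = -109 + 11*√10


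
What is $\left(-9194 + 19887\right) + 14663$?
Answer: $25356$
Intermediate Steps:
$\left(-9194 + 19887\right) + 14663 = 10693 + 14663 = 25356$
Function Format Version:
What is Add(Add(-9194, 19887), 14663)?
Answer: 25356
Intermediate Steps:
Add(Add(-9194, 19887), 14663) = Add(10693, 14663) = 25356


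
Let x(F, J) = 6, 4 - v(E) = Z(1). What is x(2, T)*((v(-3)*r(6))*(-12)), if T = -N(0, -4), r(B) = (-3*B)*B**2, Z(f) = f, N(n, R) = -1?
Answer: 139968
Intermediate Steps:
v(E) = 3 (v(E) = 4 - 1*1 = 4 - 1 = 3)
r(B) = -3*B**3
T = 1 (T = -1*(-1) = 1)
x(2, T)*((v(-3)*r(6))*(-12)) = 6*((3*(-3*6**3))*(-12)) = 6*((3*(-3*216))*(-12)) = 6*((3*(-648))*(-12)) = 6*(-1944*(-12)) = 6*23328 = 139968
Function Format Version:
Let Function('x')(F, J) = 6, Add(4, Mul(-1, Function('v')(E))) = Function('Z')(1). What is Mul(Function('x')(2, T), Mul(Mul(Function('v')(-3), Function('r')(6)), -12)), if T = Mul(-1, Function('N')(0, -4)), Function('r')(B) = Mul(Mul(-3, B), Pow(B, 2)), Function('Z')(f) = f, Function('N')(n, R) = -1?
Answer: 139968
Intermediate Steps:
Function('v')(E) = 3 (Function('v')(E) = Add(4, Mul(-1, 1)) = Add(4, -1) = 3)
Function('r')(B) = Mul(-3, Pow(B, 3))
T = 1 (T = Mul(-1, -1) = 1)
Mul(Function('x')(2, T), Mul(Mul(Function('v')(-3), Function('r')(6)), -12)) = Mul(6, Mul(Mul(3, Mul(-3, Pow(6, 3))), -12)) = Mul(6, Mul(Mul(3, Mul(-3, 216)), -12)) = Mul(6, Mul(Mul(3, -648), -12)) = Mul(6, Mul(-1944, -12)) = Mul(6, 23328) = 139968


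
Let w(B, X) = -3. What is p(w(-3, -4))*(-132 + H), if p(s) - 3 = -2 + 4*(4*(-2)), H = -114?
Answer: 7626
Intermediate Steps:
p(s) = -31 (p(s) = 3 + (-2 + 4*(4*(-2))) = 3 + (-2 + 4*(-8)) = 3 + (-2 - 32) = 3 - 34 = -31)
p(w(-3, -4))*(-132 + H) = -31*(-132 - 114) = -31*(-246) = 7626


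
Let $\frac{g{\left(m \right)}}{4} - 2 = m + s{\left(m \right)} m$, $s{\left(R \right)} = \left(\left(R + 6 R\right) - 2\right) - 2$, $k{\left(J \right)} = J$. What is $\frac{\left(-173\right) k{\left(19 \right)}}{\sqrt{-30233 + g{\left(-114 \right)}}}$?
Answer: $- \frac{3287 \sqrt{335031}}{335031} \approx -5.6788$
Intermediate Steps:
$s{\left(R \right)} = -4 + 7 R$ ($s{\left(R \right)} = \left(7 R - 2\right) - 2 = \left(-2 + 7 R\right) - 2 = -4 + 7 R$)
$g{\left(m \right)} = 8 + 4 m + 4 m \left(-4 + 7 m\right)$ ($g{\left(m \right)} = 8 + 4 \left(m + \left(-4 + 7 m\right) m\right) = 8 + 4 \left(m + m \left(-4 + 7 m\right)\right) = 8 + \left(4 m + 4 m \left(-4 + 7 m\right)\right) = 8 + 4 m + 4 m \left(-4 + 7 m\right)$)
$\frac{\left(-173\right) k{\left(19 \right)}}{\sqrt{-30233 + g{\left(-114 \right)}}} = \frac{\left(-173\right) 19}{\sqrt{-30233 + \left(8 - -1368 + 28 \left(-114\right)^{2}\right)}} = - \frac{3287}{\sqrt{-30233 + \left(8 + 1368 + 28 \cdot 12996\right)}} = - \frac{3287}{\sqrt{-30233 + \left(8 + 1368 + 363888\right)}} = - \frac{3287}{\sqrt{-30233 + 365264}} = - \frac{3287}{\sqrt{335031}} = - 3287 \frac{\sqrt{335031}}{335031} = - \frac{3287 \sqrt{335031}}{335031}$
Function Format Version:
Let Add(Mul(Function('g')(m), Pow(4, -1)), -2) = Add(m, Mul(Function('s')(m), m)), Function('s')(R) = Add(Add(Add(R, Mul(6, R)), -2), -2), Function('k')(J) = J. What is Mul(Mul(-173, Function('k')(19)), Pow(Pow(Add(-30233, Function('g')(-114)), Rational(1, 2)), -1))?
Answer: Mul(Rational(-3287, 335031), Pow(335031, Rational(1, 2))) ≈ -5.6788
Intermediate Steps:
Function('s')(R) = Add(-4, Mul(7, R)) (Function('s')(R) = Add(Add(Mul(7, R), -2), -2) = Add(Add(-2, Mul(7, R)), -2) = Add(-4, Mul(7, R)))
Function('g')(m) = Add(8, Mul(4, m), Mul(4, m, Add(-4, Mul(7, m)))) (Function('g')(m) = Add(8, Mul(4, Add(m, Mul(Add(-4, Mul(7, m)), m)))) = Add(8, Mul(4, Add(m, Mul(m, Add(-4, Mul(7, m)))))) = Add(8, Add(Mul(4, m), Mul(4, m, Add(-4, Mul(7, m))))) = Add(8, Mul(4, m), Mul(4, m, Add(-4, Mul(7, m)))))
Mul(Mul(-173, Function('k')(19)), Pow(Pow(Add(-30233, Function('g')(-114)), Rational(1, 2)), -1)) = Mul(Mul(-173, 19), Pow(Pow(Add(-30233, Add(8, Mul(-12, -114), Mul(28, Pow(-114, 2)))), Rational(1, 2)), -1)) = Mul(-3287, Pow(Pow(Add(-30233, Add(8, 1368, Mul(28, 12996))), Rational(1, 2)), -1)) = Mul(-3287, Pow(Pow(Add(-30233, Add(8, 1368, 363888)), Rational(1, 2)), -1)) = Mul(-3287, Pow(Pow(Add(-30233, 365264), Rational(1, 2)), -1)) = Mul(-3287, Pow(Pow(335031, Rational(1, 2)), -1)) = Mul(-3287, Mul(Rational(1, 335031), Pow(335031, Rational(1, 2)))) = Mul(Rational(-3287, 335031), Pow(335031, Rational(1, 2)))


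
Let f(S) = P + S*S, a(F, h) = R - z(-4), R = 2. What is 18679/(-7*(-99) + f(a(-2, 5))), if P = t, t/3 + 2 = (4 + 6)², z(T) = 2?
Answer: 18679/987 ≈ 18.925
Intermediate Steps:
t = 294 (t = -6 + 3*(4 + 6)² = -6 + 3*10² = -6 + 3*100 = -6 + 300 = 294)
P = 294
a(F, h) = 0 (a(F, h) = 2 - 1*2 = 2 - 2 = 0)
f(S) = 294 + S² (f(S) = 294 + S*S = 294 + S²)
18679/(-7*(-99) + f(a(-2, 5))) = 18679/(-7*(-99) + (294 + 0²)) = 18679/(693 + (294 + 0)) = 18679/(693 + 294) = 18679/987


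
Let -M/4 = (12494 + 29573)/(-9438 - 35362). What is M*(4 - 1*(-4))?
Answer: 42067/1400 ≈ 30.048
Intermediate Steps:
M = 42067/11200 (M = -4*(12494 + 29573)/(-9438 - 35362) = -168268/(-44800) = -168268*(-1)/44800 = -4*(-42067/44800) = 42067/11200 ≈ 3.7560)
M*(4 - 1*(-4)) = 42067*(4 - 1*(-4))/11200 = 42067*(4 + 4)/11200 = (42067/11200)*8 = 42067/1400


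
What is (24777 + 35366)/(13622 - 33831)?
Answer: -60143/20209 ≈ -2.9761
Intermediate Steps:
(24777 + 35366)/(13622 - 33831) = 60143/(-20209) = 60143*(-1/20209) = -60143/20209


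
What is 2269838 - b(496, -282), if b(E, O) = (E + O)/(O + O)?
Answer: 640094423/282 ≈ 2.2698e+6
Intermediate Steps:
b(E, O) = (E + O)/(2*O) (b(E, O) = (E + O)/((2*O)) = (E + O)*(1/(2*O)) = (E + O)/(2*O))
2269838 - b(496, -282) = 2269838 - (496 - 282)/(2*(-282)) = 2269838 - (-1)*214/(2*282) = 2269838 - 1*(-107/282) = 2269838 + 107/282 = 640094423/282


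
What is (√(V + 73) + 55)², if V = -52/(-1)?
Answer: 3150 + 550*√5 ≈ 4379.8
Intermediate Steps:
V = 52 (V = -52*(-1) = 52)
(√(V + 73) + 55)² = (√(52 + 73) + 55)² = (√125 + 55)² = (5*√5 + 55)² = (55 + 5*√5)²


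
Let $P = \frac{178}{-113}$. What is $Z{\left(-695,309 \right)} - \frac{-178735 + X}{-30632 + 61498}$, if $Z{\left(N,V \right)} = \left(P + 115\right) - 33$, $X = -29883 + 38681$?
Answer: $\frac{299713089}{3487858} \approx 85.93$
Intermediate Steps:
$P = - \frac{178}{113}$ ($P = 178 \left(- \frac{1}{113}\right) = - \frac{178}{113} \approx -1.5752$)
$X = 8798$
$Z{\left(N,V \right)} = \frac{9088}{113}$ ($Z{\left(N,V \right)} = \left(- \frac{178}{113} + 115\right) - 33 = \frac{12817}{113} - 33 = \frac{9088}{113}$)
$Z{\left(-695,309 \right)} - \frac{-178735 + X}{-30632 + 61498} = \frac{9088}{113} - \frac{-178735 + 8798}{-30632 + 61498} = \frac{9088}{113} - - \frac{169937}{30866} = \frac{9088}{113} + \frac{169937}{30866} = \frac{299713089}{3487858}$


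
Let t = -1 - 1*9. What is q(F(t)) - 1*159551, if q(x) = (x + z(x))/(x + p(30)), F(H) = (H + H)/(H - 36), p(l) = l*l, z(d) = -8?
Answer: -1652150692/10355 ≈ -1.5955e+5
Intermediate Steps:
p(l) = l²
t = -10 (t = -1 - 9 = -10)
F(H) = 2*H/(-36 + H) (F(H) = (2*H)/(-36 + H) = 2*H/(-36 + H))
q(x) = (-8 + x)/(900 + x) (q(x) = (x - 8)/(x + 30²) = (-8 + x)/(x + 900) = (-8 + x)/(900 + x))
q(F(t)) - 1*159551 = (-8 + 2*(-10)/(-36 - 10))/(900 + 2*(-10)/(-36 - 10)) - 1*159551 = (-8 + 2*(-10)/(-46))/(900 + 2*(-10)/(-46)) - 159551 = (-8 + 2*(-10)*(-1/46))/(900 + 2*(-10)*(-1/46)) - 159551 = (-8 + 10/23)/(900 + 10/23) - 159551 = -174/23/(20710/23) - 159551 = (23/20710)*(-174/23) - 159551 = -87/10355 - 159551 = -1652150692/10355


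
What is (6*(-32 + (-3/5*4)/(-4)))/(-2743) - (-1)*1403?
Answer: 19243087/13715 ≈ 1403.1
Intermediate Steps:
(6*(-32 + (-3/5*4)/(-4)))/(-2743) - (-1)*1403 = (6*(-32 + (-3/5*4)*(-1/4)))*(-1/2743) - 1*(-1403) = (6*(-32 + (-1*3/5*4)*(-1/4)))*(-1/2743) + 1403 = (6*(-32 - 3/5*4*(-1/4)))*(-1/2743) + 1403 = (6*(-32 - 12/5*(-1/4)))*(-1/2743) + 1403 = (6*(-32 + 3/5))*(-1/2743) + 1403 = (6*(-157/5))*(-1/2743) + 1403 = -942/5*(-1/2743) + 1403 = 942/13715 + 1403 = 19243087/13715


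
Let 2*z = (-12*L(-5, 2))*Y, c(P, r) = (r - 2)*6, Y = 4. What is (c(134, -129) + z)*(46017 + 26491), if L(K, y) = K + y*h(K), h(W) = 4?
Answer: -62211864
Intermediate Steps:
L(K, y) = K + 4*y (L(K, y) = K + y*4 = K + 4*y)
c(P, r) = -12 + 6*r (c(P, r) = (-2 + r)*6 = -12 + 6*r)
z = -72 (z = (-12*(-5 + 4*2)*4)/2 = (-12*(-5 + 8)*4)/2 = (-12*3*4)/2 = (-36*4)/2 = (½)*(-144) = -72)
(c(134, -129) + z)*(46017 + 26491) = ((-12 + 6*(-129)) - 72)*(46017 + 26491) = ((-12 - 774) - 72)*72508 = (-786 - 72)*72508 = -858*72508 = -62211864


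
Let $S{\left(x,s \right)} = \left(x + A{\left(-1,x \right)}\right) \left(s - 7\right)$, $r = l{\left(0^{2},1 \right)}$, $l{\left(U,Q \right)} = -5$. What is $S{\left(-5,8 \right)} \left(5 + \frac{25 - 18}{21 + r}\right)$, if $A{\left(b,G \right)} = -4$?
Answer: $- \frac{783}{16} \approx -48.938$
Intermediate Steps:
$r = -5$
$S{\left(x,s \right)} = \left(-7 + s\right) \left(-4 + x\right)$ ($S{\left(x,s \right)} = \left(x - 4\right) \left(s - 7\right) = \left(-4 + x\right) \left(-7 + s\right) = \left(-7 + s\right) \left(-4 + x\right)$)
$S{\left(-5,8 \right)} \left(5 + \frac{25 - 18}{21 + r}\right) = \left(28 - -35 - 32 + 8 \left(-5\right)\right) \left(5 + \frac{25 - 18}{21 - 5}\right) = \left(28 + 35 - 32 - 40\right) \left(5 + \frac{7}{16}\right) = - 9 \left(5 + 7 \cdot \frac{1}{16}\right) = - 9 \left(5 + \frac{7}{16}\right) = \left(-9\right) \frac{87}{16} = - \frac{783}{16}$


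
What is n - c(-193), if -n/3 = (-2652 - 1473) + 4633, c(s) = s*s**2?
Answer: 7187533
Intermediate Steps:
c(s) = s**3
n = -1524 (n = -3*((-2652 - 1473) + 4633) = -3*(-4125 + 4633) = -3*508 = -1524)
n - c(-193) = -1524 - 1*(-193)**3 = -1524 - 1*(-7189057) = -1524 + 7189057 = 7187533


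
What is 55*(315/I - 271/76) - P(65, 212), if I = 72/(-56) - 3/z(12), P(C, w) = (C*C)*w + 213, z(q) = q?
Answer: -2965352199/3268 ≈ -9.0739e+5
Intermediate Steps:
P(C, w) = 213 + w*C**2 (P(C, w) = C**2*w + 213 = w*C**2 + 213 = 213 + w*C**2)
I = -43/28 (I = 72/(-56) - 3/12 = 72*(-1/56) - 3*1/12 = -9/7 - 1/4 = -43/28 ≈ -1.5357)
55*(315/I - 271/76) - P(65, 212) = 55*(315/(-43/28) - 271/76) - (213 + 212*65**2) = 55*(315*(-28/43) - 271*1/76) - (213 + 212*4225) = 55*(-8820/43 - 271/76) - (213 + 895700) = 55*(-681973/3268) - 1*895913 = -37508515/3268 - 895913 = -2965352199/3268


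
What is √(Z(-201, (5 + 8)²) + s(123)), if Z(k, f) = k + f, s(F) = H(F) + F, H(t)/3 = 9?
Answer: √118 ≈ 10.863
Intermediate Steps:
H(t) = 27 (H(t) = 3*9 = 27)
s(F) = 27 + F
Z(k, f) = f + k
√(Z(-201, (5 + 8)²) + s(123)) = √(((5 + 8)² - 201) + (27 + 123)) = √((13² - 201) + 150) = √((169 - 201) + 150) = √(-32 + 150) = √118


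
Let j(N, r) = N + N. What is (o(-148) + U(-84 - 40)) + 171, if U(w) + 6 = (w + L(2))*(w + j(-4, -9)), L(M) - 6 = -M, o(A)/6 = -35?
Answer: 15795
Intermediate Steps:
j(N, r) = 2*N
o(A) = -210 (o(A) = 6*(-35) = -210)
L(M) = 6 - M
U(w) = -6 + (-8 + w)*(4 + w) (U(w) = -6 + (w + (6 - 1*2))*(w + 2*(-4)) = -6 + (w + (6 - 2))*(w - 8) = -6 + (w + 4)*(-8 + w) = -6 + (4 + w)*(-8 + w) = -6 + (-8 + w)*(4 + w))
(o(-148) + U(-84 - 40)) + 171 = (-210 + (-38 + (-84 - 40)² - 4*(-84 - 40))) + 171 = (-210 + (-38 + (-124)² - 4*(-124))) + 171 = (-210 + (-38 + 15376 + 496)) + 171 = (-210 + 15834) + 171 = 15624 + 171 = 15795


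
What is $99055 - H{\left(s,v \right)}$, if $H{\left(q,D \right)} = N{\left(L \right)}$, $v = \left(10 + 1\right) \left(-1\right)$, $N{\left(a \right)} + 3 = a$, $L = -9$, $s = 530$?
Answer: $99067$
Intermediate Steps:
$N{\left(a \right)} = -3 + a$
$v = -11$ ($v = 11 \left(-1\right) = -11$)
$H{\left(q,D \right)} = -12$ ($H{\left(q,D \right)} = -3 - 9 = -12$)
$99055 - H{\left(s,v \right)} = 99055 - -12 = 99055 + 12 = 99067$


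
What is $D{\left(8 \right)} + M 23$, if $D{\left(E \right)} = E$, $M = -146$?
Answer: $-3350$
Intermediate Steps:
$D{\left(8 \right)} + M 23 = 8 - 3358 = -3350$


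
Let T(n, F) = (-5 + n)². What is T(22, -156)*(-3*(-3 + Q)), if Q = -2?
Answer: 4335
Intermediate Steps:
T(22, -156)*(-3*(-3 + Q)) = (-5 + 22)²*(-3*(-3 - 2)) = 17²*(-3*(-5)) = 289*15 = 4335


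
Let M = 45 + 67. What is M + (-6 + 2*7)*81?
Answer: 760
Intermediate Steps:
M = 112
M + (-6 + 2*7)*81 = 112 + (-6 + 2*7)*81 = 112 + (-6 + 14)*81 = 112 + 8*81 = 112 + 648 = 760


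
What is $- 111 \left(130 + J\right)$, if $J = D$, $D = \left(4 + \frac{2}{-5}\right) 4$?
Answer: $- \frac{80142}{5} \approx -16028.0$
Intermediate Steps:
$D = \frac{72}{5}$ ($D = \left(4 + 2 \left(- \frac{1}{5}\right)\right) 4 = \left(4 - \frac{2}{5}\right) 4 = \frac{18}{5} \cdot 4 = \frac{72}{5} \approx 14.4$)
$J = \frac{72}{5} \approx 14.4$
$- 111 \left(130 + J\right) = - 111 \left(130 + \frac{72}{5}\right) = \left(-111\right) \frac{722}{5} = - \frac{80142}{5}$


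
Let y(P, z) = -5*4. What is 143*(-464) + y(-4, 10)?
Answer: -66372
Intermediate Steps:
y(P, z) = -20
143*(-464) + y(-4, 10) = 143*(-464) - 20 = -66352 - 20 = -66372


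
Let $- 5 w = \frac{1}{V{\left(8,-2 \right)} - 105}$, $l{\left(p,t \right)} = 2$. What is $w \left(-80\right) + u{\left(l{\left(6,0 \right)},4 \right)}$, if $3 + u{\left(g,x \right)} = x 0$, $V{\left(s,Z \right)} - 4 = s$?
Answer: $- \frac{295}{93} \approx -3.172$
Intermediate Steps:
$V{\left(s,Z \right)} = 4 + s$
$u{\left(g,x \right)} = -3$ ($u{\left(g,x \right)} = -3 + x 0 = -3 + 0 = -3$)
$w = \frac{1}{465}$ ($w = - \frac{1}{5 \left(\left(4 + 8\right) - 105\right)} = - \frac{1}{5 \left(12 - 105\right)} = - \frac{1}{5 \left(-93\right)} = \left(- \frac{1}{5}\right) \left(- \frac{1}{93}\right) = \frac{1}{465} \approx 0.0021505$)
$w \left(-80\right) + u{\left(l{\left(6,0 \right)},4 \right)} = \frac{1}{465} \left(-80\right) - 3 = - \frac{16}{93} - 3 = - \frac{295}{93}$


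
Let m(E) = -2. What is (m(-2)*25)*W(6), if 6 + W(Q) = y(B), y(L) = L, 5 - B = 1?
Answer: 100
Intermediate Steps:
B = 4 (B = 5 - 1*1 = 5 - 1 = 4)
W(Q) = -2 (W(Q) = -6 + 4 = -2)
(m(-2)*25)*W(6) = -2*25*(-2) = -50*(-2) = 100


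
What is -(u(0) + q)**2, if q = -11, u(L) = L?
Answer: -121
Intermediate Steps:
-(u(0) + q)**2 = -(0 - 11)**2 = -1*(-11)**2 = -1*121 = -121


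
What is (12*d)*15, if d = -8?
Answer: -1440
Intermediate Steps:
(12*d)*15 = (12*(-8))*15 = -96*15 = -1440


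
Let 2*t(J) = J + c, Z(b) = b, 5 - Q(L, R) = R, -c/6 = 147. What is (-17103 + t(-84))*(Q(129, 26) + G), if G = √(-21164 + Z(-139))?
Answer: 369306 - 158274*I*√263 ≈ 3.6931e+5 - 2.5668e+6*I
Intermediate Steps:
c = -882 (c = -6*147 = -882)
Q(L, R) = 5 - R
t(J) = -441 + J/2 (t(J) = (J - 882)/2 = (-882 + J)/2 = -441 + J/2)
G = 9*I*√263 (G = √(-21164 - 139) = √(-21303) = 9*I*√263 ≈ 145.96*I)
(-17103 + t(-84))*(Q(129, 26) + G) = (-17103 + (-441 + (½)*(-84)))*((5 - 1*26) + 9*I*√263) = (-17103 + (-441 - 42))*((5 - 26) + 9*I*√263) = (-17103 - 483)*(-21 + 9*I*√263) = -17586*(-21 + 9*I*√263) = 369306 - 158274*I*√263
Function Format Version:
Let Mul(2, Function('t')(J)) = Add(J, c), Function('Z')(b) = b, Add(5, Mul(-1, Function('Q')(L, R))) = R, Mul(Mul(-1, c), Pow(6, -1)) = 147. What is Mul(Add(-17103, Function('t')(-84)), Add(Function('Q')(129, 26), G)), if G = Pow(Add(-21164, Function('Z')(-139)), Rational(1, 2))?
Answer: Add(369306, Mul(-158274, I, Pow(263, Rational(1, 2)))) ≈ Add(3.6931e+5, Mul(-2.5668e+6, I))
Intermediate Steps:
c = -882 (c = Mul(-6, 147) = -882)
Function('Q')(L, R) = Add(5, Mul(-1, R))
Function('t')(J) = Add(-441, Mul(Rational(1, 2), J)) (Function('t')(J) = Mul(Rational(1, 2), Add(J, -882)) = Mul(Rational(1, 2), Add(-882, J)) = Add(-441, Mul(Rational(1, 2), J)))
G = Mul(9, I, Pow(263, Rational(1, 2))) (G = Pow(Add(-21164, -139), Rational(1, 2)) = Pow(-21303, Rational(1, 2)) = Mul(9, I, Pow(263, Rational(1, 2))) ≈ Mul(145.96, I))
Mul(Add(-17103, Function('t')(-84)), Add(Function('Q')(129, 26), G)) = Mul(Add(-17103, Add(-441, Mul(Rational(1, 2), -84))), Add(Add(5, Mul(-1, 26)), Mul(9, I, Pow(263, Rational(1, 2))))) = Mul(Add(-17103, Add(-441, -42)), Add(Add(5, -26), Mul(9, I, Pow(263, Rational(1, 2))))) = Mul(Add(-17103, -483), Add(-21, Mul(9, I, Pow(263, Rational(1, 2))))) = Mul(-17586, Add(-21, Mul(9, I, Pow(263, Rational(1, 2))))) = Add(369306, Mul(-158274, I, Pow(263, Rational(1, 2))))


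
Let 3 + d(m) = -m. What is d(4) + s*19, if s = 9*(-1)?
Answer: -178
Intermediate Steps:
d(m) = -3 - m
s = -9
d(4) + s*19 = (-3 - 1*4) - 9*19 = (-3 - 4) - 171 = -7 - 171 = -178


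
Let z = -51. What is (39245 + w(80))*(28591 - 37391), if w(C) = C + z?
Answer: -345611200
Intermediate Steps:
w(C) = -51 + C (w(C) = C - 51 = -51 + C)
(39245 + w(80))*(28591 - 37391) = (39245 + (-51 + 80))*(28591 - 37391) = (39245 + 29)*(-8800) = 39274*(-8800) = -345611200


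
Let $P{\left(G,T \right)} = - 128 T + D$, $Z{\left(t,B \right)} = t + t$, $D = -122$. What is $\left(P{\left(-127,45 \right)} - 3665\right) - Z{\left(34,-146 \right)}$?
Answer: $-9615$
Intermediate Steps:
$Z{\left(t,B \right)} = 2 t$
$P{\left(G,T \right)} = -122 - 128 T$ ($P{\left(G,T \right)} = - 128 T - 122 = -122 - 128 T$)
$\left(P{\left(-127,45 \right)} - 3665\right) - Z{\left(34,-146 \right)} = \left(\left(-122 - 5760\right) - 3665\right) - 2 \cdot 34 = \left(\left(-122 - 5760\right) - 3665\right) - 68 = \left(-5882 - 3665\right) - 68 = -9547 - 68 = -9615$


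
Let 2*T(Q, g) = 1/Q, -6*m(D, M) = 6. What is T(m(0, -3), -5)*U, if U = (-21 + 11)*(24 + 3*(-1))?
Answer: 105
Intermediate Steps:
m(D, M) = -1 (m(D, M) = -⅙*6 = -1)
T(Q, g) = 1/(2*Q)
U = -210 (U = -10*(24 - 3) = -10*21 = -210)
T(m(0, -3), -5)*U = ((½)/(-1))*(-210) = ((½)*(-1))*(-210) = -½*(-210) = 105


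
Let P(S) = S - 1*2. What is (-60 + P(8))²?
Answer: 2916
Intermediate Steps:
P(S) = -2 + S (P(S) = S - 2 = -2 + S)
(-60 + P(8))² = (-60 + (-2 + 8))² = (-60 + 6)² = (-54)² = 2916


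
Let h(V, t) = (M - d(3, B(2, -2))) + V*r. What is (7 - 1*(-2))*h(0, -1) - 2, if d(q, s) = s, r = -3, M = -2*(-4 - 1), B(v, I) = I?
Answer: 106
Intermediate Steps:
M = 10 (M = -2*(-5) = 10)
h(V, t) = 12 - 3*V (h(V, t) = (10 - 1*(-2)) + V*(-3) = (10 + 2) - 3*V = 12 - 3*V)
(7 - 1*(-2))*h(0, -1) - 2 = (7 - 1*(-2))*(12 - 3*0) - 2 = (7 + 2)*(12 + 0) - 2 = 9*12 - 2 = 108 - 2 = 106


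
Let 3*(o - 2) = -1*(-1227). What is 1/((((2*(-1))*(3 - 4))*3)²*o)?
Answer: 1/14796 ≈ 6.7586e-5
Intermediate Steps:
o = 411 (o = 2 + (-1*(-1227))/3 = 2 + (⅓)*1227 = 2 + 409 = 411)
1/((((2*(-1))*(3 - 4))*3)²*o) = 1/((((2*(-1))*(3 - 4))*3)²*411) = 1/((-2*(-1)*3)²*411) = 1/((2*3)²*411) = 1/(6²*411) = 1/(36*411) = 1/14796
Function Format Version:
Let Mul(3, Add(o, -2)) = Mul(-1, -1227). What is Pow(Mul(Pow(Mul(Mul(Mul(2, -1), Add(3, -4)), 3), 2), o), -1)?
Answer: Rational(1, 14796) ≈ 6.7586e-5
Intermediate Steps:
o = 411 (o = Add(2, Mul(Rational(1, 3), Mul(-1, -1227))) = Add(2, Mul(Rational(1, 3), 1227)) = Add(2, 409) = 411)
Pow(Mul(Pow(Mul(Mul(Mul(2, -1), Add(3, -4)), 3), 2), o), -1) = Pow(Mul(Pow(Mul(Mul(Mul(2, -1), Add(3, -4)), 3), 2), 411), -1) = Pow(Mul(Pow(Mul(Mul(-2, -1), 3), 2), 411), -1) = Pow(Mul(Pow(Mul(2, 3), 2), 411), -1) = Pow(Mul(Pow(6, 2), 411), -1) = Pow(Mul(36, 411), -1) = Pow(14796, -1) = Rational(1, 14796)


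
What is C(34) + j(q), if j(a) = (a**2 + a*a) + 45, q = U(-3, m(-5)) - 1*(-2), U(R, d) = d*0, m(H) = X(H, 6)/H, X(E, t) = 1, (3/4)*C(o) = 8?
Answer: 191/3 ≈ 63.667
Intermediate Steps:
C(o) = 32/3 (C(o) = (4/3)*8 = 32/3)
m(H) = 1/H
U(R, d) = 0
q = 2 (q = 0 - 1*(-2) = 0 + 2 = 2)
j(a) = 45 + 2*a**2 (j(a) = (a**2 + a**2) + 45 = 2*a**2 + 45 = 45 + 2*a**2)
C(34) + j(q) = 32/3 + (45 + 2*2**2) = 32/3 + (45 + 2*4) = 32/3 + (45 + 8) = 32/3 + 53 = 191/3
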